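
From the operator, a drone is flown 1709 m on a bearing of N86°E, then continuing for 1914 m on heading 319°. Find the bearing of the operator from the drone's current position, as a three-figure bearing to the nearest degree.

Leg 1 (N86°E, 1709 m): east 1709 sin 86° = 1704.84, north 1709 cos 86° = 119.21
Leg 2 (319°, 1914 m): east 1914 sin 319° = -1255.70, north 1914 cos 319° = 1444.51
Net displacement: 449.14 east, 1563.73 north. Direction back to start is (-449.14, -1563.73): bearing = atan2(-449.14, -1563.73) mod 360° = 196.03° ≈ 196°.

196°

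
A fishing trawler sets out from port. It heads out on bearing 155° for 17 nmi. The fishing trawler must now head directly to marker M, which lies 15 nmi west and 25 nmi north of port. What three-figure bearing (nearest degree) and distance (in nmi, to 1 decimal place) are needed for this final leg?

331°, 46.1 nmi

Leg 1 (155°, 17 nmi): east 17 sin 155° = 7.18, north 17 cos 155° = -15.41
Current position: (7.18, -15.41). Target: (-15, 25). Remaining: Δeast = -22.18, Δnorth = 40.41.
Bearing = atan2(-22.18, 40.41) mod 360° = 331.23°; distance = √((-22.18)² + (40.41)²) = 46.097 nmi.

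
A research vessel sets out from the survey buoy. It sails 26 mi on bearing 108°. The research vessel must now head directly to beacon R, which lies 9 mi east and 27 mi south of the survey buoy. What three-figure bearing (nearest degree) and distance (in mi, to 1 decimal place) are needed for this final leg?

220°, 24.6 mi

Leg 1 (108°, 26 mi): east 26 sin 108° = 24.73, north 26 cos 108° = -8.03
Current position: (24.73, -8.03). Target: (9, -27). Remaining: Δeast = -15.73, Δnorth = -18.97.
Bearing = atan2(-15.73, -18.97) mod 360° = 219.67°; distance = √((-15.73)² + (-18.97)²) = 24.638 mi.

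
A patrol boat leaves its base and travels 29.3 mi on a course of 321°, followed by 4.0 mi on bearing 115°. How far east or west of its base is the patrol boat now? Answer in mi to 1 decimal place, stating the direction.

14.8 mi west

Leg 1 (321°, 29.3 mi): east 29.3 sin 321° = -18.44, north 29.3 cos 321° = 22.77
Leg 2 (115°, 4.0 mi): east 4.0 sin 115° = 3.63, north 4.0 cos 115° = -1.69
Net east component: -14.81 mi.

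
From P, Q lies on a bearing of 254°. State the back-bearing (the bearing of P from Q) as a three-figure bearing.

Back-bearing = 254° − 180° = 074°.

074°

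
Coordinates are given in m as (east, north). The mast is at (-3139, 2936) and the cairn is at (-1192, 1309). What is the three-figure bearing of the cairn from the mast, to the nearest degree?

Δeast = -1192 − -3139 = 1947.00; Δnorth = 1309 − 2936 = -1627.00.
Bearing = atan2(Δeast, Δnorth) mod 360° = 129.88° ≈ 130°.

130°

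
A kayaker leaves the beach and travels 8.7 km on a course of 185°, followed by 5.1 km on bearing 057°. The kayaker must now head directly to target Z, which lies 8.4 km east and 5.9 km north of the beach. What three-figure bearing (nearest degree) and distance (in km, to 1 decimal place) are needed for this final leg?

022°, 12.8 km

Leg 1 (185°, 8.7 km): east 8.7 sin 185° = -0.76, north 8.7 cos 185° = -8.67
Leg 2 (057°, 5.1 km): east 5.1 sin 57° = 4.28, north 5.1 cos 57° = 2.78
Current position: (3.52, -5.89). Target: (8.4, 5.9). Remaining: Δeast = 4.88, Δnorth = 11.79.
Bearing = atan2(4.88, 11.79) mod 360° = 22.49°; distance = √((4.88)² + (11.79)²) = 12.760 km.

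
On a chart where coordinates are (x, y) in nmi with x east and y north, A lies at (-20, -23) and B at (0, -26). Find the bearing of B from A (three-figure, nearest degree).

099°

Δeast = 0 − -20 = 20.00; Δnorth = -26 − -23 = -3.00.
Bearing = atan2(Δeast, Δnorth) mod 360° = 98.53° ≈ 099°.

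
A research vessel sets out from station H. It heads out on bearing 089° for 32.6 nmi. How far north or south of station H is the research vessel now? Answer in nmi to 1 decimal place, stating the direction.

Leg 1 (089°, 32.6 nmi): east 32.6 sin 89° = 32.60, north 32.6 cos 89° = 0.57
Net north component: 0.57 nmi.

0.6 nmi north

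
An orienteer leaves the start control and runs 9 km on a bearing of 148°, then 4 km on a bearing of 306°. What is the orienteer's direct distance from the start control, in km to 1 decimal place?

Leg 1 (148°, 9 km): east 9 sin 148° = 4.77, north 9 cos 148° = -7.63
Leg 2 (306°, 4 km): east 4 sin 306° = -3.24, north 4 cos 306° = 2.35
Net: 1.53 east, -5.28 north. Distance = √((1.53)² + (-5.28)²) = 5.499 km.

5.5 km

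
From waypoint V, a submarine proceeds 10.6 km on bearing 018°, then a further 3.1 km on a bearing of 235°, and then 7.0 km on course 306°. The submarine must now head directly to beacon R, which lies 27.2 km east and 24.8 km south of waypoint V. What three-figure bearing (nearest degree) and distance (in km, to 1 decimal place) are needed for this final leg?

139°, 49.2 km

Leg 1 (018°, 10.6 km): east 10.6 sin 18° = 3.28, north 10.6 cos 18° = 10.08
Leg 2 (235°, 3.1 km): east 3.1 sin 235° = -2.54, north 3.1 cos 235° = -1.78
Leg 3 (306°, 7.0 km): east 7.0 sin 306° = -5.66, north 7.0 cos 306° = 4.11
Current position: (-4.93, 12.42). Target: (27.2, -24.8). Remaining: Δeast = 32.13, Δnorth = -37.22.
Bearing = atan2(32.13, -37.22) mod 360° = 139.20°; distance = √((32.13)² + (-37.22)²) = 49.166 km.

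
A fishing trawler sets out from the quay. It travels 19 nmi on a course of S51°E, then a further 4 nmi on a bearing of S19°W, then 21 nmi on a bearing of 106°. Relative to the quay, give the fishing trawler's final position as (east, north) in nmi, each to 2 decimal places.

(33.65, -21.53)

Leg 1 (S51°E, 19 nmi): east 19 sin 129° = 14.77, north 19 cos 129° = -11.96
Leg 2 (S19°W, 4 nmi): east 4 sin 199° = -1.30, north 4 cos 199° = -3.78
Leg 3 (106°, 21 nmi): east 21 sin 106° = 20.19, north 21 cos 106° = -5.79
Summing: 33.65 nmi east, -21.53 nmi north → (33.65, -21.53).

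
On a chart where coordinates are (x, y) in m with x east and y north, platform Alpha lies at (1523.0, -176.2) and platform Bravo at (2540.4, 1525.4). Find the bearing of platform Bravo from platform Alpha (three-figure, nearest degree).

Δeast = 2540.4 − 1523.0 = 1017.40; Δnorth = 1525.4 − -176.2 = 1701.60.
Bearing = atan2(Δeast, Δnorth) mod 360° = 30.88° ≈ 031°.

031°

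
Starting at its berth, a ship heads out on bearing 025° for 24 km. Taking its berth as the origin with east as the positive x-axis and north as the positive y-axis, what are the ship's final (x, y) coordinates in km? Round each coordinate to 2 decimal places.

Leg 1 (025°, 24 km): east 24 sin 25° = 10.14, north 24 cos 25° = 21.75
Summing: 10.14 km east, 21.75 km north → (10.14, 21.75).

(10.14, 21.75)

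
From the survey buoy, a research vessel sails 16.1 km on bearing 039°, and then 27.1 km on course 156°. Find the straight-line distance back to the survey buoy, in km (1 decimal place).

Leg 1 (039°, 16.1 km): east 16.1 sin 39° = 10.13, north 16.1 cos 39° = 12.51
Leg 2 (156°, 27.1 km): east 27.1 sin 156° = 11.02, north 27.1 cos 156° = -24.76
Net: 21.15 east, -12.25 north. Distance = √((21.15)² + (-12.25)²) = 24.443 km.

24.4 km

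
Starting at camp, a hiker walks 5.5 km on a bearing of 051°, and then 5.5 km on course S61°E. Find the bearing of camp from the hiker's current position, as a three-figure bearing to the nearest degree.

Leg 1 (051°, 5.5 km): east 5.5 sin 51° = 4.27, north 5.5 cos 51° = 3.46
Leg 2 (S61°E, 5.5 km): east 5.5 sin 119° = 4.81, north 5.5 cos 119° = -2.67
Net displacement: 9.08 east, 0.79 north. Direction back to start is (-9.08, -0.79): bearing = atan2(-9.08, -0.79) mod 360° = 265.00° ≈ 265°.

265°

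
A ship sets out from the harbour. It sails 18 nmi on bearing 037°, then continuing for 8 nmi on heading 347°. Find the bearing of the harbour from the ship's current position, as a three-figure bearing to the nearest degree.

Leg 1 (037°, 18 nmi): east 18 sin 37° = 10.83, north 18 cos 37° = 14.38
Leg 2 (347°, 8 nmi): east 8 sin 347° = -1.80, north 8 cos 347° = 7.79
Net displacement: 9.03 east, 22.17 north. Direction back to start is (-9.03, -22.17): bearing = atan2(-9.03, -22.17) mod 360° = 202.17° ≈ 202°.

202°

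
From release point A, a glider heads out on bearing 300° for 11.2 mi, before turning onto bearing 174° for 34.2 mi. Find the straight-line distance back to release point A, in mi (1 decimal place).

Leg 1 (300°, 11.2 mi): east 11.2 sin 300° = -9.70, north 11.2 cos 300° = 5.60
Leg 2 (174°, 34.2 mi): east 34.2 sin 174° = 3.57, north 34.2 cos 174° = -34.01
Net: -6.12 east, -28.41 north. Distance = √((-6.12)² + (-28.41)²) = 29.065 mi.

29.1 mi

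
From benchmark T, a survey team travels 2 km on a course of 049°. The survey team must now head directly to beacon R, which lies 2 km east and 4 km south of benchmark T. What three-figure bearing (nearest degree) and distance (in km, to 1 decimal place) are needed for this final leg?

Leg 1 (049°, 2 km): east 2 sin 49° = 1.51, north 2 cos 49° = 1.31
Current position: (1.51, 1.31). Target: (2, -4). Remaining: Δeast = 0.49, Δnorth = -5.31.
Bearing = atan2(0.49, -5.31) mod 360° = 174.72°; distance = √((0.49)² + (-5.31)²) = 5.335 km.

175°, 5.3 km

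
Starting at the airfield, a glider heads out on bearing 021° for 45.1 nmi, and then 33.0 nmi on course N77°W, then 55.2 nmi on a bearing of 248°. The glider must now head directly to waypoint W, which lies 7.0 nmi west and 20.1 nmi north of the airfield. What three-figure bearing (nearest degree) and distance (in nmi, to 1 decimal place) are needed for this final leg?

098°, 60.8 nmi

Leg 1 (021°, 45.1 nmi): east 45.1 sin 21° = 16.16, north 45.1 cos 21° = 42.10
Leg 2 (N77°W, 33.0 nmi): east 33.0 sin 283° = -32.15, north 33.0 cos 283° = 7.42
Leg 3 (248°, 55.2 nmi): east 55.2 sin 248° = -51.18, north 55.2 cos 248° = -20.68
Current position: (-67.17, 28.85). Target: (-7.0, 20.1). Remaining: Δeast = 60.17, Δnorth = -8.75.
Bearing = atan2(60.17, -8.75) mod 360° = 98.27°; distance = √((60.17)² + (-8.75)²) = 60.805 nmi.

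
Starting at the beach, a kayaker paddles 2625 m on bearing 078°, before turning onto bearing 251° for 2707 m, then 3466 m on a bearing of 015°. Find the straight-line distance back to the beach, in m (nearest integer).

Leg 1 (078°, 2625 m): east 2625 sin 78° = 2567.64, north 2625 cos 78° = 545.77
Leg 2 (251°, 2707 m): east 2707 sin 251° = -2559.52, north 2707 cos 251° = -881.31
Leg 3 (015°, 3466 m): east 3466 sin 15° = 897.07, north 3466 cos 15° = 3347.90
Net: 905.19 east, 3012.35 north. Distance = √((905.19)² + (3012.35)²) = 3145.415 m.

3145 m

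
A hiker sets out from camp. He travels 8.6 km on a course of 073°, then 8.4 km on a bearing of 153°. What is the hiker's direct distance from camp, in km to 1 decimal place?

13.0 km

Leg 1 (073°, 8.6 km): east 8.6 sin 73° = 8.22, north 8.6 cos 73° = 2.51
Leg 2 (153°, 8.4 km): east 8.4 sin 153° = 3.81, north 8.4 cos 153° = -7.48
Net: 12.04 east, -4.97 north. Distance = √((12.04)² + (-4.97)²) = 13.023 km.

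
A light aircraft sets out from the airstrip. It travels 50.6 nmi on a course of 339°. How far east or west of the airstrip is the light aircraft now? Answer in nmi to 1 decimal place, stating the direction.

Leg 1 (339°, 50.6 nmi): east 50.6 sin 339° = -18.13, north 50.6 cos 339° = 47.24
Net east component: -18.13 nmi.

18.1 nmi west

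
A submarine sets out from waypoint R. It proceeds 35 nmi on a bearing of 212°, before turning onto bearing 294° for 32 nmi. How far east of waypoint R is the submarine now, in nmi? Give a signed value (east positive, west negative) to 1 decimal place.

-47.8 nmi

Leg 1 (212°, 35 nmi): east 35 sin 212° = -18.55, north 35 cos 212° = -29.68
Leg 2 (294°, 32 nmi): east 32 sin 294° = -29.23, north 32 cos 294° = 13.02
Net east component: -47.78 nmi.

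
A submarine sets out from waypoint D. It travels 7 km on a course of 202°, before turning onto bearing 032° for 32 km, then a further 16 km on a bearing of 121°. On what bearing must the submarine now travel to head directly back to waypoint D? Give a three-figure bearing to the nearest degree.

Leg 1 (202°, 7 km): east 7 sin 202° = -2.62, north 7 cos 202° = -6.49
Leg 2 (032°, 32 km): east 32 sin 32° = 16.96, north 32 cos 32° = 27.14
Leg 3 (121°, 16 km): east 16 sin 121° = 13.71, north 16 cos 121° = -8.24
Net displacement: 28.05 east, 12.41 north. Direction back to start is (-28.05, -12.41): bearing = atan2(-28.05, -12.41) mod 360° = 246.14° ≈ 246°.

246°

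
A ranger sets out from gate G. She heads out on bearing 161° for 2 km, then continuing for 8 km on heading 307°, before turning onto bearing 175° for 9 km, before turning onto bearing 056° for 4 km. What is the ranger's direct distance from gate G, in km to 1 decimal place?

4.1 km

Leg 1 (161°, 2 km): east 2 sin 161° = 0.65, north 2 cos 161° = -1.89
Leg 2 (307°, 8 km): east 8 sin 307° = -6.39, north 8 cos 307° = 4.81
Leg 3 (175°, 9 km): east 9 sin 175° = 0.78, north 9 cos 175° = -8.97
Leg 4 (056°, 4 km): east 4 sin 56° = 3.32, north 4 cos 56° = 2.24
Net: -1.64 east, -3.81 north. Distance = √((-1.64)² + (-3.81)²) = 4.143 km.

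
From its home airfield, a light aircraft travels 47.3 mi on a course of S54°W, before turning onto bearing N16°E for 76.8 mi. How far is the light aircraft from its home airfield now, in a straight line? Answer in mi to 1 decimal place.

Leg 1 (S54°W, 47.3 mi): east 47.3 sin 234° = -38.27, north 47.3 cos 234° = -27.80
Leg 2 (N16°E, 76.8 mi): east 76.8 sin 16° = 21.17, north 76.8 cos 16° = 73.82
Net: -17.10 east, 46.02 north. Distance = √((-17.10)² + (46.02)²) = 49.096 mi.

49.1 mi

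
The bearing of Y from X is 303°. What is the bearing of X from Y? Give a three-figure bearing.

Back-bearing = 303° − 180° = 123°.

123°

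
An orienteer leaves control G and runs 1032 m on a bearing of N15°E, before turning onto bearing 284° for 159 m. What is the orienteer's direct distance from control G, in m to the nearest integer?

Leg 1 (N15°E, 1032 m): east 1032 sin 15° = 267.10, north 1032 cos 15° = 996.84
Leg 2 (284°, 159 m): east 159 sin 284° = -154.28, north 159 cos 284° = 38.47
Net: 112.82 east, 1035.30 north. Distance = √((112.82)² + (1035.30)²) = 1041.431 m.

1041 m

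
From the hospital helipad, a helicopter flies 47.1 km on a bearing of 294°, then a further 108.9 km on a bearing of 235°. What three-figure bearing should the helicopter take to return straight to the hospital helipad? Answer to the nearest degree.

072°

Leg 1 (294°, 47.1 km): east 47.1 sin 294° = -43.03, north 47.1 cos 294° = 19.16
Leg 2 (235°, 108.9 km): east 108.9 sin 235° = -89.21, north 108.9 cos 235° = -62.46
Net displacement: -132.23 east, -43.31 north. Direction back to start is (132.23, 43.31): bearing = atan2(132.23, 43.31) mod 360° = 71.87° ≈ 072°.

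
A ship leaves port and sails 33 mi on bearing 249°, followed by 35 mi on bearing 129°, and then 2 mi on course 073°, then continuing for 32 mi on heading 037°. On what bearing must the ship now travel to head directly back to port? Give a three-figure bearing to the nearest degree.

294°

Leg 1 (249°, 33 mi): east 33 sin 249° = -30.81, north 33 cos 249° = -11.83
Leg 2 (129°, 35 mi): east 35 sin 129° = 27.20, north 35 cos 129° = -22.03
Leg 3 (073°, 2 mi): east 2 sin 73° = 1.91, north 2 cos 73° = 0.58
Leg 4 (037°, 32 mi): east 32 sin 37° = 19.26, north 32 cos 37° = 25.56
Net displacement: 17.56 east, -7.71 north. Direction back to start is (-17.56, 7.71): bearing = atan2(-17.56, 7.71) mod 360° = 293.70° ≈ 294°.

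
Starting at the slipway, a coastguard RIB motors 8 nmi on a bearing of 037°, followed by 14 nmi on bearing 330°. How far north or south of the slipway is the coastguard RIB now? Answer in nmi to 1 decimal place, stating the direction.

18.5 nmi north

Leg 1 (037°, 8 nmi): east 8 sin 37° = 4.81, north 8 cos 37° = 6.39
Leg 2 (330°, 14 nmi): east 14 sin 330° = -7.00, north 14 cos 330° = 12.12
Net north component: 18.51 nmi.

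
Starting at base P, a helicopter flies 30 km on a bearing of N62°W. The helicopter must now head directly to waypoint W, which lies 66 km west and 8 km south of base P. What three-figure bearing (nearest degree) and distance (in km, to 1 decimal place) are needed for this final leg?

Leg 1 (N62°W, 30 km): east 30 sin 298° = -26.49, north 30 cos 298° = 14.08
Current position: (-26.49, 14.08). Target: (-66, -8). Remaining: Δeast = -39.51, Δnorth = -22.08.
Bearing = atan2(-39.51, -22.08) mod 360° = 240.80°; distance = √((-39.51)² + (-22.08)²) = 45.264 km.

241°, 45.3 km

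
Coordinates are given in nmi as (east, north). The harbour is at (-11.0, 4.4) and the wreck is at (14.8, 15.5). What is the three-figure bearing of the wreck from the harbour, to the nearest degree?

Δeast = 14.8 − -11.0 = 25.80; Δnorth = 15.5 − 4.4 = 11.10.
Bearing = atan2(Δeast, Δnorth) mod 360° = 66.72° ≈ 067°.

067°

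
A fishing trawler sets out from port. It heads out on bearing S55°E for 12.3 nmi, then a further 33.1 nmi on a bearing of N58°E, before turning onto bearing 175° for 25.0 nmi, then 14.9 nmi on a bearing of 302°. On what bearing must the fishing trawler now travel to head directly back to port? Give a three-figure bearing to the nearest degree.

283°

Leg 1 (S55°E, 12.3 nmi): east 12.3 sin 125° = 10.08, north 12.3 cos 125° = -7.05
Leg 2 (N58°E, 33.1 nmi): east 33.1 sin 58° = 28.07, north 33.1 cos 58° = 17.54
Leg 3 (175°, 25.0 nmi): east 25.0 sin 175° = 2.18, north 25.0 cos 175° = -24.90
Leg 4 (302°, 14.9 nmi): east 14.9 sin 302° = -12.64, north 14.9 cos 302° = 7.90
Net displacement: 27.69 east, -6.52 north. Direction back to start is (-27.69, 6.52): bearing = atan2(-27.69, 6.52) mod 360° = 283.26° ≈ 283°.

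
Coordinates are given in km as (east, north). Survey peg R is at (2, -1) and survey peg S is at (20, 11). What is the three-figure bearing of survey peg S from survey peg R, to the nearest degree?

056°

Δeast = 20 − 2 = 18.00; Δnorth = 11 − -1 = 12.00.
Bearing = atan2(Δeast, Δnorth) mod 360° = 56.31° ≈ 056°.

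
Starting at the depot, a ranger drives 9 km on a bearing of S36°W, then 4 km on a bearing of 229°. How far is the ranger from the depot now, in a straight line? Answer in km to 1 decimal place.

Leg 1 (S36°W, 9 km): east 9 sin 216° = -5.29, north 9 cos 216° = -7.28
Leg 2 (229°, 4 km): east 4 sin 229° = -3.02, north 4 cos 229° = -2.62
Net: -8.31 east, -9.91 north. Distance = √((-8.31)² + (-9.91)²) = 12.929 km.

12.9 km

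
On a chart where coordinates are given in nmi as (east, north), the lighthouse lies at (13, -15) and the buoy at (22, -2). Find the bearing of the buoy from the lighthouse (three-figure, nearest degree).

Δeast = 22 − 13 = 9.00; Δnorth = -2 − -15 = 13.00.
Bearing = atan2(Δeast, Δnorth) mod 360° = 34.70° ≈ 035°.

035°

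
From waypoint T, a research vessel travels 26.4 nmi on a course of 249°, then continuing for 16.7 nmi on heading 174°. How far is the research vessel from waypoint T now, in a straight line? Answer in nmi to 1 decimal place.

Leg 1 (249°, 26.4 nmi): east 26.4 sin 249° = -24.65, north 26.4 cos 249° = -9.46
Leg 2 (174°, 16.7 nmi): east 16.7 sin 174° = 1.75, north 16.7 cos 174° = -16.61
Net: -22.90 east, -26.07 north. Distance = √((-22.90)² + (-26.07)²) = 34.700 nmi.

34.7 nmi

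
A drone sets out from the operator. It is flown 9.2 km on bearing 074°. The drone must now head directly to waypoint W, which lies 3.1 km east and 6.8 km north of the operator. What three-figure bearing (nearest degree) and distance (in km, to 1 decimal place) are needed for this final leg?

307°, 7.2 km

Leg 1 (074°, 9.2 km): east 9.2 sin 74° = 8.84, north 9.2 cos 74° = 2.54
Current position: (8.84, 2.54). Target: (3.1, 6.8). Remaining: Δeast = -5.74, Δnorth = 4.26.
Bearing = atan2(-5.74, 4.26) mod 360° = 306.59°; distance = √((-5.74)² + (4.26)²) = 7.153 km.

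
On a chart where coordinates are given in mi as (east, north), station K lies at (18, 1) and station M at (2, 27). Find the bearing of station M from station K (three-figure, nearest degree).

328°

Δeast = 2 − 18 = -16.00; Δnorth = 27 − 1 = 26.00.
Bearing = atan2(Δeast, Δnorth) mod 360° = 328.39° ≈ 328°.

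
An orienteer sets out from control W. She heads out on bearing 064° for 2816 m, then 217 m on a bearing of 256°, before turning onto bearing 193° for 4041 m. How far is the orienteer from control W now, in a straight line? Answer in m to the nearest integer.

Leg 1 (064°, 2816 m): east 2816 sin 64° = 2531.00, north 2816 cos 64° = 1234.45
Leg 2 (256°, 217 m): east 217 sin 256° = -210.55, north 217 cos 256° = -52.50
Leg 3 (193°, 4041 m): east 4041 sin 193° = -909.03, north 4041 cos 193° = -3937.43
Net: 1411.42 east, -2755.47 north. Distance = √((1411.42)² + (-2755.47)²) = 3095.924 m.

3096 m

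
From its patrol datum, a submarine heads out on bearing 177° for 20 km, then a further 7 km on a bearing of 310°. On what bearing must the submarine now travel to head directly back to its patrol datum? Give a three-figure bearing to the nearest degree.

016°

Leg 1 (177°, 20 km): east 20 sin 177° = 1.05, north 20 cos 177° = -19.97
Leg 2 (310°, 7 km): east 7 sin 310° = -5.36, north 7 cos 310° = 4.50
Net displacement: -4.32 east, -15.47 north. Direction back to start is (4.32, 15.47): bearing = atan2(4.32, 15.47) mod 360° = 15.58° ≈ 016°.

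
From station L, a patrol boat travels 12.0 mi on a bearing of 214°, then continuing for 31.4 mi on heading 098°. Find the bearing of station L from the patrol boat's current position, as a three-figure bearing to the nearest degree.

Leg 1 (214°, 12.0 mi): east 12.0 sin 214° = -6.71, north 12.0 cos 214° = -9.95
Leg 2 (098°, 31.4 mi): east 31.4 sin 98° = 31.09, north 31.4 cos 98° = -4.37
Net displacement: 24.38 east, -14.32 north. Direction back to start is (-24.38, 14.32): bearing = atan2(-24.38, 14.32) mod 360° = 300.42° ≈ 300°.

300°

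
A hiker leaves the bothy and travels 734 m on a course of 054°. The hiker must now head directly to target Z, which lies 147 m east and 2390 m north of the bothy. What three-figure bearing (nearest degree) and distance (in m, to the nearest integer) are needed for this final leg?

Leg 1 (054°, 734 m): east 734 sin 54° = 593.82, north 734 cos 54° = 431.43
Current position: (593.82, 431.43). Target: (147, 2390). Remaining: Δeast = -446.82, Δnorth = 1958.57.
Bearing = atan2(-446.82, 1958.57) mod 360° = 347.15°; distance = √((-446.82)² + (1958.57)²) = 2008.887 m.

347°, 2009 m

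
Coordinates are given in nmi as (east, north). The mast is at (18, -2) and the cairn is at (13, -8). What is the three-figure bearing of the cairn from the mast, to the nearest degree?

220°

Δeast = 13 − 18 = -5.00; Δnorth = -8 − -2 = -6.00.
Bearing = atan2(Δeast, Δnorth) mod 360° = 219.81° ≈ 220°.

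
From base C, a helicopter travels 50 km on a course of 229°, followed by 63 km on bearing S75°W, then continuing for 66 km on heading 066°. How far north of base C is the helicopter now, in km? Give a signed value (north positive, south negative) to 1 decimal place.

Leg 1 (229°, 50 km): east 50 sin 229° = -37.74, north 50 cos 229° = -32.80
Leg 2 (S75°W, 63 km): east 63 sin 255° = -60.85, north 63 cos 255° = -16.31
Leg 3 (066°, 66 km): east 66 sin 66° = 60.29, north 66 cos 66° = 26.84
Net north component: -22.26 km.

-22.3 km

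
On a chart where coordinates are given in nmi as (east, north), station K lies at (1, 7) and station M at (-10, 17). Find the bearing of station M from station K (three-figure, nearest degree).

312°

Δeast = -10 − 1 = -11.00; Δnorth = 17 − 7 = 10.00.
Bearing = atan2(Δeast, Δnorth) mod 360° = 312.27° ≈ 312°.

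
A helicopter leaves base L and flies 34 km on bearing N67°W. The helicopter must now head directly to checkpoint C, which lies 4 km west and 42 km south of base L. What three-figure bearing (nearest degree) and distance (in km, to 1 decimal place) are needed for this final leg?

Leg 1 (N67°W, 34 km): east 34 sin 293° = -31.30, north 34 cos 293° = 13.28
Current position: (-31.30, 13.28). Target: (-4, -42). Remaining: Δeast = 27.30, Δnorth = -55.28.
Bearing = atan2(27.30, -55.28) mod 360° = 153.72°; distance = √((27.30)² + (-55.28)²) = 61.657 km.

154°, 61.7 km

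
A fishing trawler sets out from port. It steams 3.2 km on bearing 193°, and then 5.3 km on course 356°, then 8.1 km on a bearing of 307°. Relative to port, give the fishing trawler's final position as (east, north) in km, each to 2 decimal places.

(-7.56, 7.04)

Leg 1 (193°, 3.2 km): east 3.2 sin 193° = -0.72, north 3.2 cos 193° = -3.12
Leg 2 (356°, 5.3 km): east 5.3 sin 356° = -0.37, north 5.3 cos 356° = 5.29
Leg 3 (307°, 8.1 km): east 8.1 sin 307° = -6.47, north 8.1 cos 307° = 4.87
Summing: -7.56 km east, 7.04 km north → (-7.56, 7.04).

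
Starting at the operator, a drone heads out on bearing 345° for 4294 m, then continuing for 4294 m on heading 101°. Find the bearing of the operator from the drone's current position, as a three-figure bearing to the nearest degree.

223°

Leg 1 (345°, 4294 m): east 4294 sin 345° = -1111.37, north 4294 cos 345° = 4147.69
Leg 2 (101°, 4294 m): east 4294 sin 101° = 4215.11, north 4294 cos 101° = -819.33
Net displacement: 3103.74 east, 3328.35 north. Direction back to start is (-3103.74, -3328.35): bearing = atan2(-3103.74, -3328.35) mod 360° = 223.00° ≈ 223°.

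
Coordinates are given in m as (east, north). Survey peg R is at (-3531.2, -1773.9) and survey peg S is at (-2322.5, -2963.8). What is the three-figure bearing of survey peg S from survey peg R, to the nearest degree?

135°

Δeast = -2322.5 − -3531.2 = 1208.70; Δnorth = -2963.8 − -1773.9 = -1189.90.
Bearing = atan2(Δeast, Δnorth) mod 360° = 134.55° ≈ 135°.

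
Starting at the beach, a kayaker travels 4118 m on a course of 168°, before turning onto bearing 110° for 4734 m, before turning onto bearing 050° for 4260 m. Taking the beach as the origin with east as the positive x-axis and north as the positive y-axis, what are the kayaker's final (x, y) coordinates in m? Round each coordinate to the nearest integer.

(8568, -2909)

Leg 1 (168°, 4118 m): east 4118 sin 168° = 856.18, north 4118 cos 168° = -4028.01
Leg 2 (110°, 4734 m): east 4734 sin 110° = 4448.50, north 4734 cos 110° = -1619.12
Leg 3 (050°, 4260 m): east 4260 sin 50° = 3263.35, north 4260 cos 50° = 2738.28
Summing: 8568.03 m east, -2908.86 m north → (8568, -2909).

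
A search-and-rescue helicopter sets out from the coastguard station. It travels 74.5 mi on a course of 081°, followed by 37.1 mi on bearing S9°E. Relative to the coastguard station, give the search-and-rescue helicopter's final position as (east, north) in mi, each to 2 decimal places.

(79.39, -24.99)

Leg 1 (081°, 74.5 mi): east 74.5 sin 81° = 73.58, north 74.5 cos 81° = 11.65
Leg 2 (S9°E, 37.1 mi): east 37.1 sin 171° = 5.80, north 37.1 cos 171° = -36.64
Summing: 79.39 mi east, -24.99 mi north → (79.39, -24.99).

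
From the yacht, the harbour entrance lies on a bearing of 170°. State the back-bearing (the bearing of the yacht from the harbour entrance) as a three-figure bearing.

350°

Back-bearing = 170° + 180° = 350°.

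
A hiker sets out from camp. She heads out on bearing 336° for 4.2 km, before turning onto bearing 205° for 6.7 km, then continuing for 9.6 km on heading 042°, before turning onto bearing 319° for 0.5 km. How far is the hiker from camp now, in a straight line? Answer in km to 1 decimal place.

Leg 1 (336°, 4.2 km): east 4.2 sin 336° = -1.71, north 4.2 cos 336° = 3.84
Leg 2 (205°, 6.7 km): east 6.7 sin 205° = -2.83, north 6.7 cos 205° = -6.07
Leg 3 (042°, 9.6 km): east 9.6 sin 42° = 6.42, north 9.6 cos 42° = 7.13
Leg 4 (319°, 0.5 km): east 0.5 sin 319° = -0.33, north 0.5 cos 319° = 0.38
Net: 1.56 east, 5.28 north. Distance = √((1.56)² + (5.28)²) = 5.501 km.

5.5 km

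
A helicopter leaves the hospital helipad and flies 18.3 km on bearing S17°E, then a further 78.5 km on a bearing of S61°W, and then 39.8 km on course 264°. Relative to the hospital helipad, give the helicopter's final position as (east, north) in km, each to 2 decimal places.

Leg 1 (S17°E, 18.3 km): east 18.3 sin 163° = 5.35, north 18.3 cos 163° = -17.50
Leg 2 (S61°W, 78.5 km): east 78.5 sin 241° = -68.66, north 78.5 cos 241° = -38.06
Leg 3 (264°, 39.8 km): east 39.8 sin 264° = -39.58, north 39.8 cos 264° = -4.16
Summing: -102.89 km east, -59.72 km north → (-102.89, -59.72).

(-102.89, -59.72)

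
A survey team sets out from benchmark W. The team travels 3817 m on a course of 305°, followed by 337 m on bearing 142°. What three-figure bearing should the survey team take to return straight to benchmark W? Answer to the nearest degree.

123°

Leg 1 (305°, 3817 m): east 3817 sin 305° = -3126.70, north 3817 cos 305° = 2189.34
Leg 2 (142°, 337 m): east 337 sin 142° = 207.48, north 337 cos 142° = -265.56
Net displacement: -2919.23 east, 1923.78 north. Direction back to start is (2919.23, -1923.78): bearing = atan2(2919.23, -1923.78) mod 360° = 123.39° ≈ 123°.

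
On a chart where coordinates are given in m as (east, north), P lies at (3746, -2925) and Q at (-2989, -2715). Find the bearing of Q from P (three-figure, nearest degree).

272°

Δeast = -2989 − 3746 = -6735.00; Δnorth = -2715 − -2925 = 210.00.
Bearing = atan2(Δeast, Δnorth) mod 360° = 271.79° ≈ 272°.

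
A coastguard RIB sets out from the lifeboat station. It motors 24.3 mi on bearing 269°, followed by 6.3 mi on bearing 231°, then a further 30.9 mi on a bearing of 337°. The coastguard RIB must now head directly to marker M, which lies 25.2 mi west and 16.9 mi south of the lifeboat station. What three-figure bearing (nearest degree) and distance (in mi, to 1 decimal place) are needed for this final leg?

159°, 44.0 mi

Leg 1 (269°, 24.3 mi): east 24.3 sin 269° = -24.30, north 24.3 cos 269° = -0.42
Leg 2 (231°, 6.3 mi): east 6.3 sin 231° = -4.90, north 6.3 cos 231° = -3.96
Leg 3 (337°, 30.9 mi): east 30.9 sin 337° = -12.07, north 30.9 cos 337° = 28.44
Current position: (-41.27, 24.05). Target: (-25.2, -16.9). Remaining: Δeast = 16.07, Δnorth = -40.95.
Bearing = atan2(16.07, -40.95) mod 360° = 158.58°; distance = √((16.07)² + (-40.95)²) = 43.993 mi.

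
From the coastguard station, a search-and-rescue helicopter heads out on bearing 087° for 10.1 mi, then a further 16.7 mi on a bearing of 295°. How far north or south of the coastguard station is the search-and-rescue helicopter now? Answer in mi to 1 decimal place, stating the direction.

7.6 mi north

Leg 1 (087°, 10.1 mi): east 10.1 sin 87° = 10.09, north 10.1 cos 87° = 0.53
Leg 2 (295°, 16.7 mi): east 16.7 sin 295° = -15.14, north 16.7 cos 295° = 7.06
Net north component: 7.59 mi.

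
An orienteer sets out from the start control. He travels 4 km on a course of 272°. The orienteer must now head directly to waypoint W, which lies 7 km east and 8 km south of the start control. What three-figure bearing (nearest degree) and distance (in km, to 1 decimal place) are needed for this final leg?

127°, 13.7 km

Leg 1 (272°, 4 km): east 4 sin 272° = -4.00, north 4 cos 272° = 0.14
Current position: (-4.00, 0.14). Target: (7, -8). Remaining: Δeast = 11.00, Δnorth = -8.14.
Bearing = atan2(11.00, -8.14) mod 360° = 126.51°; distance = √((11.00)² + (-8.14)²) = 13.682 km.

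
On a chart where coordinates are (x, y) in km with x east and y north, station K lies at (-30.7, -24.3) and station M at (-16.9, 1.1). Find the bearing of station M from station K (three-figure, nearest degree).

Δeast = -16.9 − -30.7 = 13.80; Δnorth = 1.1 − -24.3 = 25.40.
Bearing = atan2(Δeast, Δnorth) mod 360° = 28.52° ≈ 029°.

029°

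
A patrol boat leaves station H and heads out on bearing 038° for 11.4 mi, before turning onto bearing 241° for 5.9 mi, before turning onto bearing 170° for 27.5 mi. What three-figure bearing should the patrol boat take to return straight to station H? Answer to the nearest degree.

342°

Leg 1 (038°, 11.4 mi): east 11.4 sin 38° = 7.02, north 11.4 cos 38° = 8.98
Leg 2 (241°, 5.9 mi): east 5.9 sin 241° = -5.16, north 5.9 cos 241° = -2.86
Leg 3 (170°, 27.5 mi): east 27.5 sin 170° = 4.78, north 27.5 cos 170° = -27.08
Net displacement: 6.63 east, -20.96 north. Direction back to start is (-6.63, 20.96): bearing = atan2(-6.63, 20.96) mod 360° = 342.44° ≈ 342°.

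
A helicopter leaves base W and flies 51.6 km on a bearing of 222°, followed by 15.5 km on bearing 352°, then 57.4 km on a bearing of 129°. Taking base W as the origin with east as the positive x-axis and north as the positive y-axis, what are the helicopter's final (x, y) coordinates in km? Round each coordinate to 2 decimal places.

(7.92, -59.12)

Leg 1 (222°, 51.6 km): east 51.6 sin 222° = -34.53, north 51.6 cos 222° = -38.35
Leg 2 (352°, 15.5 km): east 15.5 sin 352° = -2.16, north 15.5 cos 352° = 15.35
Leg 3 (129°, 57.4 km): east 57.4 sin 129° = 44.61, north 57.4 cos 129° = -36.12
Summing: 7.92 km east, -59.12 km north → (7.92, -59.12).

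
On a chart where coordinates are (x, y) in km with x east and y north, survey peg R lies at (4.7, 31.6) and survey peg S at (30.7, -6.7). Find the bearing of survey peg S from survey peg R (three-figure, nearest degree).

146°

Δeast = 30.7 − 4.7 = 26.00; Δnorth = -6.7 − 31.6 = -38.30.
Bearing = atan2(Δeast, Δnorth) mod 360° = 145.83° ≈ 146°.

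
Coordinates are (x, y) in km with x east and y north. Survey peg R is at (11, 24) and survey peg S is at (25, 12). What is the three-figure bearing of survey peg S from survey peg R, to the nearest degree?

131°

Δeast = 25 − 11 = 14.00; Δnorth = 12 − 24 = -12.00.
Bearing = atan2(Δeast, Δnorth) mod 360° = 130.60° ≈ 131°.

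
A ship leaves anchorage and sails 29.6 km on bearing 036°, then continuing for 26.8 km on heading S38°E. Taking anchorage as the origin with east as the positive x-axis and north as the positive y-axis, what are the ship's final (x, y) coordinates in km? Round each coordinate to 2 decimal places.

(33.90, 2.83)

Leg 1 (036°, 29.6 km): east 29.6 sin 36° = 17.40, north 29.6 cos 36° = 23.95
Leg 2 (S38°E, 26.8 km): east 26.8 sin 142° = 16.50, north 26.8 cos 142° = -21.12
Summing: 33.90 km east, 2.83 km north → (33.90, 2.83).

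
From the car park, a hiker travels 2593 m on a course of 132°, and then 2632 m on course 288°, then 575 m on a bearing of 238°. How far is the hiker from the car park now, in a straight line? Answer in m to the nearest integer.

1624 m

Leg 1 (132°, 2593 m): east 2593 sin 132° = 1926.97, north 2593 cos 132° = -1735.06
Leg 2 (288°, 2632 m): east 2632 sin 288° = -2503.18, north 2632 cos 288° = 813.33
Leg 3 (238°, 575 m): east 575 sin 238° = -487.63, north 575 cos 238° = -304.70
Net: -1063.83 east, -1226.43 north. Distance = √((-1063.83)² + (-1226.43)²) = 1623.535 m.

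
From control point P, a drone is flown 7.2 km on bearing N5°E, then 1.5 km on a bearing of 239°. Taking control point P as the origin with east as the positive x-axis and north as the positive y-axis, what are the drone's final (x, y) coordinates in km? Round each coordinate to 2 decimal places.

(-0.66, 6.40)

Leg 1 (N5°E, 7.2 km): east 7.2 sin 5° = 0.63, north 7.2 cos 5° = 7.17
Leg 2 (239°, 1.5 km): east 1.5 sin 239° = -1.29, north 1.5 cos 239° = -0.77
Summing: -0.66 km east, 6.40 km north → (-0.66, 6.40).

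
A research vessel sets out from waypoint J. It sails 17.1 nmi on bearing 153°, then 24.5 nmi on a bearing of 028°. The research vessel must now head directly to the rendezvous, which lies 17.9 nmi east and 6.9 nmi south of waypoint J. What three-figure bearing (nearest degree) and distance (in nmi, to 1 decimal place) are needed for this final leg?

186°, 13.4 nmi

Leg 1 (153°, 17.1 nmi): east 17.1 sin 153° = 7.76, north 17.1 cos 153° = -15.24
Leg 2 (028°, 24.5 nmi): east 24.5 sin 28° = 11.50, north 24.5 cos 28° = 21.63
Current position: (19.27, 6.40). Target: (17.9, -6.9). Remaining: Δeast = -1.37, Δnorth = -13.30.
Bearing = atan2(-1.37, -13.30) mod 360° = 185.86°; distance = √((-1.37)² + (-13.30)²) = 13.366 nmi.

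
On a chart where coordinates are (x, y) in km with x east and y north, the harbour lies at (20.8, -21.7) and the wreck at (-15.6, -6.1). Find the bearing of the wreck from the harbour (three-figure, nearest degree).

293°

Δeast = -15.6 − 20.8 = -36.40; Δnorth = -6.1 − -21.7 = 15.60.
Bearing = atan2(Δeast, Δnorth) mod 360° = 293.20° ≈ 293°.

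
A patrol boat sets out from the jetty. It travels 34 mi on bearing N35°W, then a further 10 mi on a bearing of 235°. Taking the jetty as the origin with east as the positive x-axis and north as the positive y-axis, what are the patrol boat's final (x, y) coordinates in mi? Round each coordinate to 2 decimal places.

Leg 1 (N35°W, 34 mi): east 34 sin 325° = -19.50, north 34 cos 325° = 27.85
Leg 2 (235°, 10 mi): east 10 sin 235° = -8.19, north 10 cos 235° = -5.74
Summing: -27.69 mi east, 22.12 mi north → (-27.69, 22.12).

(-27.69, 22.12)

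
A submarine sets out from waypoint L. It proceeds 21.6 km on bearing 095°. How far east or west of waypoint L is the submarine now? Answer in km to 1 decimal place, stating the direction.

21.5 km east

Leg 1 (095°, 21.6 km): east 21.6 sin 95° = 21.52, north 21.6 cos 95° = -1.88
Net east component: 21.52 km.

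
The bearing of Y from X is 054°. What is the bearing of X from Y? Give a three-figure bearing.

234°

Back-bearing = 054° + 180° = 234°.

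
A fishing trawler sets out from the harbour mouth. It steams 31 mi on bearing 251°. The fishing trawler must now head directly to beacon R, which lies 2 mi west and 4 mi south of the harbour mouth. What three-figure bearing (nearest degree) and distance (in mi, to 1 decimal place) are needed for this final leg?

Leg 1 (251°, 31 mi): east 31 sin 251° = -29.31, north 31 cos 251° = -10.09
Current position: (-29.31, -10.09). Target: (-2, -4). Remaining: Δeast = 27.31, Δnorth = 6.09.
Bearing = atan2(27.31, 6.09) mod 360° = 77.42°; distance = √((27.31)² + (6.09)²) = 27.982 mi.

077°, 28.0 mi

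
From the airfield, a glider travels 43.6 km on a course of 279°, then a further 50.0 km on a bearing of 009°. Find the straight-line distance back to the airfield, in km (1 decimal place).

Leg 1 (279°, 43.6 km): east 43.6 sin 279° = -43.06, north 43.6 cos 279° = 6.82
Leg 2 (009°, 50.0 km): east 50.0 sin 9° = 7.82, north 50.0 cos 9° = 49.38
Net: -35.24 east, 56.20 north. Distance = √((-35.24)² + (56.20)²) = 66.340 km.

66.3 km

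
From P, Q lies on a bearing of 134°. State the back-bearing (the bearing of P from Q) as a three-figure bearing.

314°

Back-bearing = 134° + 180° = 314°.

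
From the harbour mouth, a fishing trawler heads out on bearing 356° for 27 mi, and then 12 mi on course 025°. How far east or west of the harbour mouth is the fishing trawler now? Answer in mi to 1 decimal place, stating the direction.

3.2 mi east

Leg 1 (356°, 27 mi): east 27 sin 356° = -1.88, north 27 cos 356° = 26.93
Leg 2 (025°, 12 mi): east 12 sin 25° = 5.07, north 12 cos 25° = 10.88
Net east component: 3.19 mi.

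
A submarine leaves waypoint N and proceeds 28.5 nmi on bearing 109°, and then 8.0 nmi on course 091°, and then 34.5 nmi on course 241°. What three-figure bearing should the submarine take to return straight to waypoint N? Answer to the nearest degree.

Leg 1 (109°, 28.5 nmi): east 28.5 sin 109° = 26.95, north 28.5 cos 109° = -9.28
Leg 2 (091°, 8.0 nmi): east 8.0 sin 91° = 8.00, north 8.0 cos 91° = -0.14
Leg 3 (241°, 34.5 nmi): east 34.5 sin 241° = -30.17, north 34.5 cos 241° = -16.73
Net displacement: 4.77 east, -26.14 north. Direction back to start is (-4.77, 26.14): bearing = atan2(-4.77, 26.14) mod 360° = 349.66° ≈ 350°.

350°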